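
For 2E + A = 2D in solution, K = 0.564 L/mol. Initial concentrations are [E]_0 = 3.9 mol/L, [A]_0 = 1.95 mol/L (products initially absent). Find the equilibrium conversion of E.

Let X = conversion of E; extent ξ = 3.9X/2 mol/L.
Concentrations: [E] = 3.9 − 3.9X; [A] = 1.95 − 1.95X; [D] = 3.9X.
K = [D]^2 / ([E]^2 [A]).
Setting equal to 0.564 and solving for X on (0,1) gives X = 0.440.

X = 0.440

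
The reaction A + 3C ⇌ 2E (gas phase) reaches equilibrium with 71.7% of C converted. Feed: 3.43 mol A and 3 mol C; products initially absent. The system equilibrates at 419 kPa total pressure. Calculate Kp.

Take 3 mol C as basis and let X be its fractional conversion, so ξ = X.
Species balance: n_A = 3.43 − X; n_C = 3 − 3X; n_E = 2X.
Summing: n_T = 6.43 − 2X.
At X = 0.717: n_A = 2.71, n_C = 0.849, n_E = 1.43, n_T = 5.
p_i = (n_i/n_T)·P. Kp = p_E^2 / (p_A p_C^3) = 0.000176 kPa^-2.

Kp = 0.000176 kPa^-2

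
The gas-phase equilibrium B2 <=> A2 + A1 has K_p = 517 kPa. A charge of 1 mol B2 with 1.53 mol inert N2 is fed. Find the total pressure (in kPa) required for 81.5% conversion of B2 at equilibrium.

Let X = conversion of B2 (basis 1 mol B2); extent of reaction ξ = X.
Mole table: n_B2 = 1 − X; n_A2 = X; n_A1 = X; n_I = 1.53 (inert).
n_T = Σnᵢ = 2.53 + X.
K_p = p_A2 p_A1 / (p_B2) with p_i = (n_i/n_T)·P.
At X = 0.815: the mole-fraction product g(X) = Π y_i^ν_i = 1.073. Since K_p = g(X)·P^{1}, P = (K_p/g)^(1/1) = (517/1.073)^(1/1) = 482 kPa.

P = 482 kPa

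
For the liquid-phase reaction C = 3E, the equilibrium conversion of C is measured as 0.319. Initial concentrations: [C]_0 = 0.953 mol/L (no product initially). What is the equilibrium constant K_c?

K_c = 1.17 (mol/L)^2

Let X = conversion of C.
Concentrations: [C] = 0.953 − 0.953X; [E] = 2.86X.
At X = 0.319: [C] = 0.649, [E] = 0.912.
K_c = [E]^3 / ([C]) = 1.17 (mol/L)^2.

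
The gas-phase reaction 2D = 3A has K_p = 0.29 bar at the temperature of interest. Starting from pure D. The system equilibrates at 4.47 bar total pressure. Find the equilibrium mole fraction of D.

y_D = 0.687

Take 1 mol D as basis and let X be its fractional conversion, so ξ = 0.5X.
Species balance: n_D = 1 − X; n_A = 1.5X.
Summing: n_T = 1 + 0.5X.
With p_i = (n_i/n_T)P, K_p = p_A^3 / (p_D^2).
Setting this equal to 0.29 bar and taking the physical root (0 < X < 1) gives X = 0.233.
Then n_D = 0.767, n_T = 1.12, so y_D = 0.687.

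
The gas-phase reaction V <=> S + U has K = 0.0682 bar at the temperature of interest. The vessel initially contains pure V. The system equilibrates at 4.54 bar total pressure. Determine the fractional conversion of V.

X = 0.122

Let X = conversion of V (basis 1 mol V); extent of reaction ξ = X.
Mole table: n_V = 1 − X; n_S = X; n_U = X.
Summing: n_T = 1 + X.
y_i = n_i/n_T, p_i = y_i·P. K = p_S p_U / (p_V).
Setting this equal to 0.0682 bar and taking the physical root (0 < X < 1) gives X = 0.122.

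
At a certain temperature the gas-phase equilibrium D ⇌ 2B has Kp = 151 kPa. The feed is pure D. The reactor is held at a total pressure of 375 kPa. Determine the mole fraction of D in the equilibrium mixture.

y_D = 0.536

Let X = conversion of D (basis 1 mol D); extent of reaction ξ = X.
At extent ξ: n_D = 1 − X; n_B = 2X.
n_T = Σnᵢ = 1 + X.
With p_i = (n_i/n_T)P, Kp = p_B^2 / (p_D).
This yields a degree-2 equation in X; solving on (0,1), X = 0.302.
Then n_D = 0.698, n_T = 1.3, so y_D = 0.536.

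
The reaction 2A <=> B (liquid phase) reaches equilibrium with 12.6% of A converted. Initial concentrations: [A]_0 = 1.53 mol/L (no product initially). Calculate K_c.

K_c = 0.0539 L/mol

Let X = conversion of A.
Concentrations: [A] = 1.53 − 1.53X; [B] = 0.765X.
At X = 0.126: [A] = 1.34, [B] = 0.0964.
K_c = [B] / ([A]^2) = 0.0539 L/mol.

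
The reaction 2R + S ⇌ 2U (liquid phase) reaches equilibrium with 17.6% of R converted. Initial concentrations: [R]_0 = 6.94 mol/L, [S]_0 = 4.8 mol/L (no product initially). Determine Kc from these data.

Kc = 0.0109 L/mol

Let X = conversion of R.
Concentrations: [R] = 6.94 − 6.94X; [S] = 4.8 − 3.47X; [U] = 6.94X.
At X = 0.176: [R] = 5.72, [S] = 4.19, [U] = 1.22.
Kc = [U]^2 / ([R]^2 [S]) = 0.0109 L/mol.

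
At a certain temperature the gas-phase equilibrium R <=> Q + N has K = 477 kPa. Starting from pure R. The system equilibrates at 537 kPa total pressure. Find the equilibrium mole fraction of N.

y_N = 0.407

Basis: 1 mol R initially; let X = conversion of R. Extent ξ = X.
Species balance: n_R = 1 − X; n_Q = X; n_N = X.
Total moles n_T = 1 + X.
With p_i = (n_i/n_T)P, K = p_Q p_N / (p_R).
Setting this equal to 477 kPa and taking the physical root (0 < X < 1) gives X = 0.686.
Then n_N = 0.686, n_T = 1.69, so y_N = 0.407.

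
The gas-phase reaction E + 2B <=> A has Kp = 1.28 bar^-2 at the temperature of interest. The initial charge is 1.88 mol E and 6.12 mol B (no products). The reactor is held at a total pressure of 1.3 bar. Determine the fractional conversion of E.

Let X = conversion of E (basis 1.88 mol E); extent of reaction ξ = 1.88X.
At extent ξ: n_E = 1.88 − 1.88X; n_B = 6.12 − 3.76X; n_A = 1.88X.
Total moles n_T = 8 − 3.76X.
y_i = n_i/n_T, p_i = y_i·P. Kp = p_A / (p_E p_B^2).
This yields a degree-3 equation in X; solving on (0,1), X = 0.508.

X = 0.508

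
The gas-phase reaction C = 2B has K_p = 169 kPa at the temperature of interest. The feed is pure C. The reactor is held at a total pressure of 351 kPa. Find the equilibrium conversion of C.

Take 1 mol C as basis and let X be its fractional conversion, so ξ = X.
Species balance: n_C = 1 − X; n_B = 2X.
n_T = Σnᵢ = 1 + X.
Mole fractions y_i = n_i/n_T; K_p = p_B^2 / (p_C) with p_i = y_i·P.
Equating to 169 kPa and solving on 0 < X < 1: X = 0.328.

X = 0.328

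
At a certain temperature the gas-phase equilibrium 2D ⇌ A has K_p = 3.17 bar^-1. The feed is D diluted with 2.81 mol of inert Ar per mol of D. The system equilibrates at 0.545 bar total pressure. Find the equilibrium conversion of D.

Basis: 1 mol D initially; let X = conversion of D. Extent ξ = 0.5X.
Moles: n_D = 1 − X; n_A = 0.5X; n_I = 2.81 (inert).
n_T = Σnᵢ = 3.81 − 0.5X.
Mole fractions y_i = n_i/n_T; K_p = p_A / (p_D^2) with p_i = y_i·P.
This yields a degree-2 equation in X; solving on (0,1), X = 0.374.

X = 0.374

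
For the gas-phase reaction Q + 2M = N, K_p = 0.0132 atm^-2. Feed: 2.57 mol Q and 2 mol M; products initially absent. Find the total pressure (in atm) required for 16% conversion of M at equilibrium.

Take 2 mol M as basis and let X be its fractional conversion, so ξ = X.
Mole table: n_Q = 2.57 − X; n_M = 2 − 2X; n_N = X.
Summing: n_T = 4.57 − 2X.
K_p = p_N / (p_Q p_M^2) with p_i = (n_i/n_T)·P.
At X = 0.16: the mole-fraction product g(X) = Π y_i^ν_i = 0.4249. Since K_p = g(X)·P^{-2}, P = (g/K_p)^(1/2) = (0.4249/0.0132)^(1/2) = 5.67 atm.

P = 5.67 atm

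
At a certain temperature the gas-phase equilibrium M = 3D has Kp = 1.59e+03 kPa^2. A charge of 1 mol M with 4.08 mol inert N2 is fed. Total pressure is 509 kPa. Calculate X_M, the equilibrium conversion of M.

X = 0.177

Take 1 mol M as basis and let X be its fractional conversion, so ξ = X.
Mole table: n_M = 1 − X; n_D = 3X; n_I = 4.08 (inert).
n_T = Σnᵢ = 5.08 + 2X.
Mole fractions y_i = n_i/n_T; Kp = p_D^3 / (p_M) with p_i = y_i·P.
This yields a degree-3 equation in X; solving on (0,1), X = 0.177.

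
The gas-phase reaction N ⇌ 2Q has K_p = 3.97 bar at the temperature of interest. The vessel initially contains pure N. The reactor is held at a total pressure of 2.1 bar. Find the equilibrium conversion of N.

Take 1 mol N as basis and let X be its fractional conversion, so ξ = X.
Mole table: n_N = 1 − X; n_Q = 2X.
Total moles n_T = 1 + X.
With p_i = (n_i/n_T)P, K_p = p_Q^2 / (p_N).
This yields a degree-2 equation in X; solving on (0,1), X = 0.567.

X = 0.567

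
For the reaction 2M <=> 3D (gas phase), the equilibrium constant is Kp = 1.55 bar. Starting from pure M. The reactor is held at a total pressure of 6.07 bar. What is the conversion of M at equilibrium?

X = 0.338

Let X = conversion of M (basis 1 mol M); extent of reaction ξ = 0.5X.
Species balance: n_M = 1 − X; n_D = 1.5X.
n_T = Σnᵢ = 1 + 0.5X.
y_i = n_i/n_T, p_i = y_i·P. Kp = p_D^3 / (p_M^2).
This yields a degree-3 equation in X; solving on (0,1), X = 0.338.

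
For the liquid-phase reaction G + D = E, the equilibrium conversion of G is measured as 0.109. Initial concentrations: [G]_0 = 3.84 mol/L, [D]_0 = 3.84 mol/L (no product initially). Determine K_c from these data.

K_c = 0.0358 L/mol

Let X = conversion of G.
Concentrations: [G] = 3.84 − 3.84X; [D] = 3.84 − 3.84X; [E] = 3.84X.
At X = 0.109: [G] = 3.42, [D] = 3.42, [E] = 0.419.
K_c = [E] / ([G] [D]) = 0.0358 L/mol.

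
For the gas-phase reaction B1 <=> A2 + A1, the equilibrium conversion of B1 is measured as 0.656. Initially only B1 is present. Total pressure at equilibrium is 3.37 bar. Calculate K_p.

Let X = conversion of B1 (basis 1 mol B1); extent of reaction ξ = X.
Moles: n_B1 = 1 − X; n_A2 = X; n_A1 = X.
Total moles n_T = 1 + X.
At X = 0.656: n_B1 = 0.344, n_A2 = 0.656, n_A1 = 0.656, n_T = 1.66.
p_i = (n_i/n_T)·P. K_p = p_A2 p_A1 / (p_B1) = 2.55 bar.

K_p = 2.55 bar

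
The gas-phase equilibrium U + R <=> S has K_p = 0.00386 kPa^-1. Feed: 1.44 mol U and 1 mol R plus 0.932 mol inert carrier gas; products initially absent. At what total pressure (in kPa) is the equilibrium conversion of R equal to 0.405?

Let X = conversion of R (basis 1 mol R); extent of reaction ξ = X.
Moles: n_U = 1.44 − X; n_R = 1 − X; n_S = X; n_I = 0.932 (inert).
Summing: n_T = 3.37 − X.
K_p = p_S / (p_U p_R) with p_i = (n_i/n_T)·P.
At X = 0.405: the mole-fraction product g(X) = Π y_i^ν_i = 1.951. Since K_p = g(X)·P^{-1}, P = (g/K_p)^(1/1) = (1.951/0.00386)^(1/1) = 506 kPa.

P = 506 kPa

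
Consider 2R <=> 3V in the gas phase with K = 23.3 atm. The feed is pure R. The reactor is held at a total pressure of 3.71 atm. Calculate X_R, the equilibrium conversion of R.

X = 0.660

Take 1 mol R as basis and let X be its fractional conversion, so ξ = 0.5X.
Moles: n_R = 1 − X; n_V = 1.5X.
n_T = Σnᵢ = 1 + 0.5X.
y_i = n_i/n_T, p_i = y_i·P. K = p_V^3 / (p_R^2).
Substituting and setting equal to 23.3 atm gives a polynomial in X; the root in (0,1) is X = 0.660.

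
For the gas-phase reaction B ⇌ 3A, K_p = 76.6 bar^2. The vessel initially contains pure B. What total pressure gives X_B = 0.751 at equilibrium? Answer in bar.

P = 3.23 bar

Let X = conversion of B (basis 1 mol B); extent of reaction ξ = X.
Species balance: n_B = 1 − X; n_A = 3X.
Total moles n_T = 1 + 2X.
K_p = p_A^3 / (p_B) with p_i = (n_i/n_T)·P.
At X = 0.751: the mole-fraction product g(X) = Π y_i^ν_i = 7.337. Since K_p = g(X)·P^{2}, P = (K_p/g)^(1/2) = (76.6/7.337)^(1/2) = 3.23 bar.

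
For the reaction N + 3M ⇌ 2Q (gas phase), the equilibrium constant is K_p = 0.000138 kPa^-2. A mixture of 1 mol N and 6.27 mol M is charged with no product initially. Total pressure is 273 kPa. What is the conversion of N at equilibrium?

Take 1 mol N as basis and let X be its fractional conversion, so ξ = X.
Moles: n_N = 1 − X; n_M = 6.27 − 3X; n_Q = 2X.
Summing: n_T = 7.27 − 2X.
y_i = n_i/n_T, p_i = y_i·P. K_p = p_Q^2 / (p_N p_M^3).
Equating to 0.000138 kPa^-2 and solving on 0 < X < 1: X = 0.838.

X = 0.838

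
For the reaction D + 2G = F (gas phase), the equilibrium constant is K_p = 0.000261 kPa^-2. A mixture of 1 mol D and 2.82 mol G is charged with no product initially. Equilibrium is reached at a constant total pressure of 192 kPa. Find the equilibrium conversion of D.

X = 0.756

Basis: 1 mol D initially; let X = conversion of D. Extent ξ = X.
Mole table: n_D = 1 − X; n_G = 2.82 − 2X; n_F = X.
Total moles n_T = 3.82 − 2X.
Mole fractions y_i = n_i/n_T; K_p = p_F / (p_D p_G^2) with p_i = y_i·P.
Setting this equal to 0.000261 kPa^-2 and taking the physical root (0 < X < 1) gives X = 0.756.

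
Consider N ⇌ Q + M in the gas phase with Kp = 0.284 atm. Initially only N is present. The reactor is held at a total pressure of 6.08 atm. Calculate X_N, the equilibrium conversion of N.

Let X = conversion of N (basis 1 mol N); extent of reaction ξ = X.
Mole table: n_N = 1 − X; n_Q = X; n_M = X.
n_T = Σnᵢ = 1 + X.
With p_i = (n_i/n_T)P, Kp = p_Q p_M / (p_N).
Equating to 0.284 atm and solving on 0 < X < 1: X = 0.211.

X = 0.211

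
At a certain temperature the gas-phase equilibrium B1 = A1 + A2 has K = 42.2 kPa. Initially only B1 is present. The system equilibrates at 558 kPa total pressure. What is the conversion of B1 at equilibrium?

Basis: 1 mol B1 initially; let X = conversion of B1. Extent ξ = X.
At extent ξ: n_B1 = 1 − X; n_A1 = X; n_A2 = X.
Total moles n_T = 1 + X.
Mole fractions y_i = n_i/n_T; K = p_A1 p_A2 / (p_B1) with p_i = y_i·P.
Substituting and setting equal to 42.2 kPa gives a polynomial in X; the root in (0,1) is X = 0.265.

X = 0.265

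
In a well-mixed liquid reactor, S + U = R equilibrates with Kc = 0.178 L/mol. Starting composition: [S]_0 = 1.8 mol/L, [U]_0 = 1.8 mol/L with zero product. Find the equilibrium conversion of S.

X = 0.203

Let X = conversion of S; extent ξ = 1.8·X mol/L.
Concentrations: [S] = 1.8 − 1.8X; [U] = 1.8 − 1.8X; [R] = 1.8X.
Kc = [R] / ([S] [U]).
Equating to 0.178 L/mol: the physical root is X = 0.203.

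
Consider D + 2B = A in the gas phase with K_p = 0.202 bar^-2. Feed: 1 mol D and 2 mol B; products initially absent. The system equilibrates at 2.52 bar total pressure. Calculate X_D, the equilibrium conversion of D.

Basis: 1 mol D initially; let X = conversion of D. Extent ξ = X.
Moles: n_D = 1 − X; n_B = 2 − 2X; n_A = X.
Total moles n_T = 3 − 2X.
With p_i = (n_i/n_T)P, K_p = p_A / (p_D p_B^2).
Setting this equal to 0.202 bar^-2 and taking the physical root (0 < X < 1) gives X = 0.303.

X = 0.303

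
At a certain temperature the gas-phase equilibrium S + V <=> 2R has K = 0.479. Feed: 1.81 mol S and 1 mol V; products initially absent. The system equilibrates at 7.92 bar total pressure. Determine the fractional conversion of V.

Basis: 1 mol V initially; let X = conversion of V. Extent ξ = X.
Mole table: n_S = 1.81 − X; n_V = 1 − X; n_R = 2X.
n_T stays at 2.81 (no change in mole number).
With p_i = (n_i/n_T)P, K = p_R^2 / (p_S p_V).
Setting this equal to 0.479 and taking the physical root (0 < X < 1) gives X = 0.341.

X = 0.341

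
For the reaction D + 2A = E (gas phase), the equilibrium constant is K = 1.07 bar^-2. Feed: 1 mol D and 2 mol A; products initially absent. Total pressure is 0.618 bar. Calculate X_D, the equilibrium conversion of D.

X = 0.140

Take 1 mol D as basis and let X be its fractional conversion, so ξ = X.
Moles: n_D = 1 − X; n_A = 2 − 2X; n_E = X.
n_T = Σnᵢ = 3 − 2X.
Mole fractions y_i = n_i/n_T; K = p_E / (p_D p_A^2) with p_i = y_i·P.
Setting this equal to 1.07 bar^-2 and taking the physical root (0 < X < 1) gives X = 0.140.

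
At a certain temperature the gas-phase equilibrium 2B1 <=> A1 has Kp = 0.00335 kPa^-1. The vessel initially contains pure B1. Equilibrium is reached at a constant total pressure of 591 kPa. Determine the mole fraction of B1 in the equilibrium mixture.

Let X = conversion of B1 (basis 1 mol B1); extent of reaction ξ = 0.5X.
At extent ξ: n_B1 = 1 − X; n_A1 = 0.5X.
Total moles n_T = 1 − 0.5X.
With p_i = (n_i/n_T)P, Kp = p_A1 / (p_B1^2).
Setting this equal to 0.00335 kPa^-1 and taking the physical root (0 < X < 1) gives X = 0.665.
Then n_B1 = 0.335, n_T = 0.667, so y_B1 = 0.502.

y_B1 = 0.502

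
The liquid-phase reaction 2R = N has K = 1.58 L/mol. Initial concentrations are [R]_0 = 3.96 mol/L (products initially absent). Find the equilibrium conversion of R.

X = 0.754

Let X = conversion of R; extent ξ = 3.96X/2 mol/L.
Concentrations: [R] = 3.96 − 3.96X; [N] = 1.98X.
K = [N] / ([R]^2).
This equals 1.58 at X = 0.754 (the root in 0 < X < 1).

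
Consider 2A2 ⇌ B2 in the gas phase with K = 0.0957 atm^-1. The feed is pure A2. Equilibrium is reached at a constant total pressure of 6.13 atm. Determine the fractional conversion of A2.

Let X = conversion of A2 (basis 1 mol A2); extent of reaction ξ = 0.5X.
Mole table: n_A2 = 1 − X; n_B2 = 0.5X.
Summing: n_T = 1 − 0.5X.
Mole fractions y_i = n_i/n_T; K = p_B2 / (p_A2^2) with p_i = y_i·P.
Equating to 0.0957 atm^-1 and solving on 0 < X < 1: X = 0.453.

X = 0.453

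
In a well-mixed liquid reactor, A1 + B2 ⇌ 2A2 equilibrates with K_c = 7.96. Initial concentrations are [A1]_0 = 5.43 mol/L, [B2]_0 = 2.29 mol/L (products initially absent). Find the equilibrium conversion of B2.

X = 0.797

Let X = conversion of B2; extent ξ = 2.29·X mol/L.
Concentrations: [A1] = 5.43 − 2.29X; [B2] = 2.29 − 2.29X; [A2] = 4.58X.
K_c = [A2]^2 / ([A1] [B2]).
This equals 7.96 at X = 0.797 (the root in 0 < X < 1).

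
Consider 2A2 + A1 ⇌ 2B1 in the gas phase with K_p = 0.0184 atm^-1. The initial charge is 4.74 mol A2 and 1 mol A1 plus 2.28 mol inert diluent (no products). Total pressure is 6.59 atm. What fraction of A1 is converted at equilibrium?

X = 0.233

Take 1 mol A1 as basis and let X be its fractional conversion, so ξ = X.
At extent ξ: n_A2 = 4.74 − 2X; n_A1 = 1 − X; n_B1 = 2X; n_I = 2.28 (inert).
Total moles n_T = 8.02 − X.
With p_i = (n_i/n_T)P, K_p = p_B1^2 / (p_A2^2 p_A1).
Equating to 0.0184 atm^-1 and solving on 0 < X < 1: X = 0.233.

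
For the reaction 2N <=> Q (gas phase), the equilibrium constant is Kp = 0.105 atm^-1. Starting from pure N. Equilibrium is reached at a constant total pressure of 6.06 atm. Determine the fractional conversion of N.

Let X = conversion of N (basis 1 mol N); extent of reaction ξ = 0.5X.
Mole table: n_N = 1 − X; n_Q = 0.5X.
Total moles n_T = 1 − 0.5X.
y_i = n_i/n_T, p_i = y_i·P. Kp = p_Q / (p_N^2).
Setting this equal to 0.105 atm^-1 and taking the physical root (0 < X < 1) gives X = 0.469.

X = 0.469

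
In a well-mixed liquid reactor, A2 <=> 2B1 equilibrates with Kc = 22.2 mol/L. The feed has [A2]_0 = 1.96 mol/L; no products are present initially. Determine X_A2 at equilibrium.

X = 0.783

Let X = conversion of A2; extent ξ = 1.96·X mol/L.
Concentrations: [A2] = 1.96 − 1.96X; [B1] = 3.92X.
Kc = [B1]^2 / ([A2]).
Solving Kc = 22.2 for X ∈ (0,1): X = 0.783.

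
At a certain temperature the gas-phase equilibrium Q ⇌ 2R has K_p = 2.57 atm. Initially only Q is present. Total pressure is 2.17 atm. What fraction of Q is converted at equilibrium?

Basis: 1 mol Q initially; let X = conversion of Q. Extent ξ = X.
Moles: n_Q = 1 − X; n_R = 2X.
n_T = Σnᵢ = 1 + X.
y_i = n_i/n_T, p_i = y_i·P. K_p = p_R^2 / (p_Q).
Setting this equal to 2.57 atm and taking the physical root (0 < X < 1) gives X = 0.478.

X = 0.478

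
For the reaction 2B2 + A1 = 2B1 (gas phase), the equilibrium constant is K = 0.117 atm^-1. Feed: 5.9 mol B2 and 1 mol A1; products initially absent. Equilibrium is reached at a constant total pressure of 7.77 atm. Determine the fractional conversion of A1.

Basis: 1 mol A1 initially; let X = conversion of A1. Extent ξ = X.
Species balance: n_B2 = 5.9 − 2X; n_A1 = 1 − X; n_B1 = 2X.
Total moles n_T = 6.9 − X.
With p_i = (n_i/n_T)P, K = p_B1^2 / (p_B2^2 p_A1).
This yields a degree-3 equation in X; solving on (0,1), X = 0.581.

X = 0.581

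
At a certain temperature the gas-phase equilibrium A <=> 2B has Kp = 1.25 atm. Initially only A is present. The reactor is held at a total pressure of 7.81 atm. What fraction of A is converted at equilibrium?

X = 0.196

Basis: 1 mol A initially; let X = conversion of A. Extent ξ = X.
Moles: n_A = 1 − X; n_B = 2X.
n_T = Σnᵢ = 1 + X.
y_i = n_i/n_T, p_i = y_i·P. Kp = p_B^2 / (p_A).
Equating to 1.25 atm and solving on 0 < X < 1: X = 0.196.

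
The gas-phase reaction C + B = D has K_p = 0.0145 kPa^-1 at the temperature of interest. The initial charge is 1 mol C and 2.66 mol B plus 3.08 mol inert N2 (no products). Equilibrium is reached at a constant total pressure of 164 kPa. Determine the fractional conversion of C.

X = 0.455

Take 1 mol C as basis and let X be its fractional conversion, so ξ = X.
Mole table: n_C = 1 − X; n_B = 2.66 − X; n_D = X; n_I = 3.08 (inert).
Summing: n_T = 6.74 − X.
y_i = n_i/n_T, p_i = y_i·P. K_p = p_D / (p_C p_B).
Setting this equal to 0.0145 kPa^-1 and taking the physical root (0 < X < 1) gives X = 0.455.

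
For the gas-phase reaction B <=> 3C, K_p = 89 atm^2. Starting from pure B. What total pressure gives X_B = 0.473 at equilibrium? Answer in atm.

P = 7.88 atm

Basis: 1 mol B initially; let X = conversion of B. Extent ξ = X.
Species balance: n_B = 1 − X; n_C = 3X.
Summing: n_T = 1 + 2X.
K_p = p_C^3 / (p_B) with p_i = (n_i/n_T)·P.
At X = 0.473: the mole-fraction product g(X) = Π y_i^ν_i = 1.432. Since K_p = g(X)·P^{2}, P = (K_p/g)^(1/2) = (89/1.432)^(1/2) = 7.88 atm.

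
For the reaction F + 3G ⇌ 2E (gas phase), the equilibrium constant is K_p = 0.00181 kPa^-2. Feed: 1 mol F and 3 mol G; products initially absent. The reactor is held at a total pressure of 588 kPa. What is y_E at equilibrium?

Take 1 mol F as basis and let X be its fractional conversion, so ξ = X.
Mole table: n_F = 1 − X; n_G = 3 − 3X; n_E = 2X.
Summing: n_T = 4 − 2X.
With p_i = (n_i/n_T)P, K_p = p_E^2 / (p_F p_G^3).
Equating to 0.00181 kPa^-2 and solving on 0 < X < 1: X = 0.827.
Then n_E = 1.65, n_T = 2.35, so y_E = 0.705.

y_E = 0.705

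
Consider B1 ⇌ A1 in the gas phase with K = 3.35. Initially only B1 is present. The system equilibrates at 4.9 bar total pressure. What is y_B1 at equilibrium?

y_B1 = 0.230

Basis: 1 mol B1 initially; let X = conversion of B1. Extent ξ = X.
At extent ξ: n_B1 = 1 − X; n_A1 = X.
Total moles n_T = 1 (Δν = 0, constant).
y_i = n_i/n_T, p_i = y_i·P. K = p_A1 / (p_B1).
Equating to 3.35 and solving on 0 < X < 1: X = 0.770.
Then n_B1 = 0.23, n_T = 1, so y_B1 = 0.230.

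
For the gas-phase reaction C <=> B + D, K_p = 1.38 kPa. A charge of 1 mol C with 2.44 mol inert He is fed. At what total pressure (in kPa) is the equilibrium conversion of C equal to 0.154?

Let X = conversion of C (basis 1 mol C); extent of reaction ξ = X.
At extent ξ: n_C = 1 − X; n_B = X; n_D = X; n_I = 2.44 (inert).
n_T = Σnᵢ = 3.44 + X.
K_p = p_B p_D / (p_C) with p_i = (n_i/n_T)·P.
At X = 0.154: the mole-fraction product g(X) = Π y_i^ν_i = 0.0078. Since K_p = g(X)·P^{1}, P = (K_p/g)^(1/1) = (1.38/0.0078)^(1/1) = 177 kPa.

P = 177 kPa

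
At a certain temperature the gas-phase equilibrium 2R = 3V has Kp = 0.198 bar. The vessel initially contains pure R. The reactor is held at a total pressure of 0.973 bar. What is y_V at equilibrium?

Let X = conversion of R (basis 1 mol R); extent of reaction ξ = 0.5X.
Moles: n_R = 1 − X; n_V = 1.5X.
Total moles n_T = 1 + 0.5X.
y_i = n_i/n_T, p_i = y_i·P. Kp = p_V^3 / (p_R^2).
Setting this equal to 0.198 bar and taking the physical root (0 < X < 1) gives X = 0.319.
Then n_V = 0.478, n_T = 1.16, so y_V = 0.413.

y_V = 0.413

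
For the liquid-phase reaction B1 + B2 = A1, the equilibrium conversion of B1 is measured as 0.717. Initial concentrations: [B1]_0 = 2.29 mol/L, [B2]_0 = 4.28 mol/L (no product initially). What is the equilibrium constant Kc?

Let X = conversion of B1.
Concentrations: [B1] = 2.29 − 2.29X; [B2] = 4.28 − 2.29X; [A1] = 2.29X.
At X = 0.717: [B1] = 0.648, [B2] = 2.64, [A1] = 1.64.
Kc = [A1] / ([B1] [B2]) = 0.96 L/mol.

Kc = 0.96 L/mol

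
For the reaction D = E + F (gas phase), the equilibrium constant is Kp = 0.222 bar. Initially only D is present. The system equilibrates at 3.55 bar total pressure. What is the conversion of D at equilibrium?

X = 0.243

Take 1 mol D as basis and let X be its fractional conversion, so ξ = X.
Species balance: n_D = 1 − X; n_E = X; n_F = X.
Summing: n_T = 1 + X.
y_i = n_i/n_T, p_i = y_i·P. Kp = p_E p_F / (p_D).
Setting this equal to 0.222 bar and taking the physical root (0 < X < 1) gives X = 0.243.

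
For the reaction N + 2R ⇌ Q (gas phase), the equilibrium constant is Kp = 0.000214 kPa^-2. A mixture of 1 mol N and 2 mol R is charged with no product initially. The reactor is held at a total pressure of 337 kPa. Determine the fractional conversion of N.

Let X = conversion of N (basis 1 mol N); extent of reaction ξ = X.
At extent ξ: n_N = 1 − X; n_R = 2 − 2X; n_Q = X.
n_T = Σnᵢ = 3 − 2X.
y_i = n_i/n_T, p_i = y_i·P. Kp = p_Q / (p_N p_R^2).
Setting this equal to 0.000214 kPa^-2 and taking the physical root (0 < X < 1) gives X = 0.740.

X = 0.740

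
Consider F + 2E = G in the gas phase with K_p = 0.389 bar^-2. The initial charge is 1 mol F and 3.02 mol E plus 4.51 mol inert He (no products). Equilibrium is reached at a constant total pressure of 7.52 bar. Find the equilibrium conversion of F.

Let X = conversion of F (basis 1 mol F); extent of reaction ξ = X.
Mole table: n_F = 1 − X; n_E = 3.02 − 2X; n_G = X; n_I = 4.51 (inert).
Total moles n_T = 8.53 − 2X.
y_i = n_i/n_T, p_i = y_i·P. K_p = p_G / (p_F p_E^2).
Equating to 0.389 bar^-2 and solving on 0 < X < 1: X = 0.583.

X = 0.583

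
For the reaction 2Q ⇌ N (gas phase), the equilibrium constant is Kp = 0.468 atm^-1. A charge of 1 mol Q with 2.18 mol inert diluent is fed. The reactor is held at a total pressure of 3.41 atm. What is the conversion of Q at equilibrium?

X = 0.394

Let X = conversion of Q (basis 1 mol Q); extent of reaction ξ = 0.5X.
At extent ξ: n_Q = 1 − X; n_N = 0.5X; n_I = 2.18 (inert).
n_T = Σnᵢ = 3.18 − 0.5X.
Mole fractions y_i = n_i/n_T; Kp = p_N / (p_Q^2) with p_i = y_i·P.
This yields a degree-2 equation in X; solving on (0,1), X = 0.394.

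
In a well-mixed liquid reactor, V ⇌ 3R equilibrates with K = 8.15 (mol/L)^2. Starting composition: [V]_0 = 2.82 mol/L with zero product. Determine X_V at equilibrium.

Let X = conversion of V; extent ξ = 2.82·X mol/L.
Concentrations: [V] = 2.82 − 2.82X; [R] = 8.46X.
K = [R]^3 / ([V]).
Setting equal to 8.15 and solving for X on (0,1) gives X = 0.299.

X = 0.299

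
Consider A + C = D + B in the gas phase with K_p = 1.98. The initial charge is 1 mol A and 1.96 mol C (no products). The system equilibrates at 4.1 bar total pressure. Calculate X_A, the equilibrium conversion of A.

X = 0.758

Take 1 mol A as basis and let X be its fractional conversion, so ξ = X.
Mole table: n_A = 1 − X; n_C = 1.96 − X; n_D = X; n_B = X.
Total moles n_T = 2.96 (Δν = 0, constant).
Mole fractions y_i = n_i/n_T; K_p = p_D p_B / (p_A p_C) with p_i = y_i·P.
Substituting and setting equal to 1.98 gives a polynomial in X; the root in (0,1) is X = 0.758.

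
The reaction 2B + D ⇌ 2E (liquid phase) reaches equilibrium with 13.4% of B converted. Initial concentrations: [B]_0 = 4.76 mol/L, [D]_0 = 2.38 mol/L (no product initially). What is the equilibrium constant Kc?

Kc = 0.0116 L/mol

Let X = conversion of B.
Concentrations: [B] = 4.76 − 4.76X; [D] = 2.38 − 2.38X; [E] = 4.76X.
At X = 0.134: [B] = 4.12, [D] = 2.06, [E] = 0.638.
Kc = [E]^2 / ([B]^2 [D]) = 0.0116 L/mol.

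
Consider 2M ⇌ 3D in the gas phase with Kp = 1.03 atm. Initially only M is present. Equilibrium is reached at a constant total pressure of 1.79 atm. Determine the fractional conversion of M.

Basis: 1 mol M initially; let X = conversion of M. Extent ξ = 0.5X.
Moles: n_M = 1 − X; n_D = 1.5X.
n_T = Σnᵢ = 1 + 0.5X.
With p_i = (n_i/n_T)P, Kp = p_D^3 / (p_M^2).
Setting this equal to 1.03 atm and taking the physical root (0 < X < 1) gives X = 0.414.

X = 0.414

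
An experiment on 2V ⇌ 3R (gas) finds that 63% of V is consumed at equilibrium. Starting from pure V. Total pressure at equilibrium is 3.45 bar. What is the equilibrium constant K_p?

Let X = conversion of V (basis 1 mol V); extent of reaction ξ = 0.5X.
Species balance: n_V = 1 − X; n_R = 1.5X.
Total moles n_T = 1 + 0.5X.
At X = 0.63: n_V = 0.37, n_R = 0.945, n_T = 1.31.
p_i = (n_i/n_T)·P. K_p = p_R^3 / (p_V^2) = 16.2 bar.

K_p = 16.2 bar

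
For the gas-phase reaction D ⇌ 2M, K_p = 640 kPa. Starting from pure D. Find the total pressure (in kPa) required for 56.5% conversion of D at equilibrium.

P = 341 kPa

Basis: 1 mol D initially; let X = conversion of D. Extent ξ = X.
Species balance: n_D = 1 − X; n_M = 2X.
Summing: n_T = 1 + X.
K_p = p_M^2 / (p_D) with p_i = (n_i/n_T)·P.
At X = 0.565: the mole-fraction product g(X) = Π y_i^ν_i = 1.876. Since K_p = g(X)·P^{1}, P = (K_p/g)^(1/1) = (640/1.876)^(1/1) = 341 kPa.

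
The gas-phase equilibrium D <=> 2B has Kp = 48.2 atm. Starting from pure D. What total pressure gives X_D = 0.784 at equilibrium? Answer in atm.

Let X = conversion of D (basis 1 mol D); extent of reaction ξ = X.
At extent ξ: n_D = 1 − X; n_B = 2X.
Total moles n_T = 1 + X.
Kp = p_B^2 / (p_D) with p_i = (n_i/n_T)·P.
At X = 0.784: the mole-fraction product g(X) = Π y_i^ν_i = 6.38. Since Kp = g(X)·P^{1}, P = (Kp/g)^(1/1) = (48.2/6.38)^(1/1) = 7.55 atm.

P = 7.55 atm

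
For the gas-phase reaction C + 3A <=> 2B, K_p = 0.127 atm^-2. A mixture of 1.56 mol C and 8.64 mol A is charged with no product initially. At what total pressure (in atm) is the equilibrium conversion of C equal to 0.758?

P = 7.36 atm

Take 1.56 mol C as basis and let X be its fractional conversion, so ξ = 1.56X.
Species balance: n_C = 1.56 − 1.56X; n_A = 8.64 − 4.68X; n_B = 3.12X.
Summing: n_T = 10.2 − 3.12X.
K_p = p_B^2 / (p_C p_A^3) with p_i = (n_i/n_T)·P.
At X = 0.758: the mole-fraction product g(X) = Π y_i^ν_i = 6.886. Since K_p = g(X)·P^{-2}, P = (g/K_p)^(1/2) = (6.886/0.127)^(1/2) = 7.36 atm.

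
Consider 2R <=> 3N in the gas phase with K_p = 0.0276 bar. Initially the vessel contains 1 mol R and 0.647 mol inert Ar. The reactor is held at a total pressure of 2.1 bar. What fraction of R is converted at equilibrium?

Take 1 mol R as basis and let X be its fractional conversion, so ξ = 0.5X.
At extent ξ: n_R = 1 − X; n_N = 1.5X; n_I = 0.647 (inert).
Summing: n_T = 1.65 + 0.5X.
With p_i = (n_i/n_T)P, K_p = p_N^3 / (p_R^2).
Substituting and setting equal to 0.0276 bar gives a polynomial in X; the root in (0,1) is X = 0.167.

X = 0.167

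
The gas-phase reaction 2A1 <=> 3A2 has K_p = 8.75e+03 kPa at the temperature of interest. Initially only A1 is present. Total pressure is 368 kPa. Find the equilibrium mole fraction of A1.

y_A1 = 0.158

Basis: 1 mol A1 initially; let X = conversion of A1. Extent ξ = 0.5X.
Moles: n_A1 = 1 − X; n_A2 = 1.5X.
Total moles n_T = 1 + 0.5X.
y_i = n_i/n_T, p_i = y_i·P. K_p = p_A2^3 / (p_A1^2).
Setting this equal to 8.75e+03 kPa and taking the physical root (0 < X < 1) gives X = 0.780.
Then n_A1 = 0.22, n_T = 1.39, so y_A1 = 0.158.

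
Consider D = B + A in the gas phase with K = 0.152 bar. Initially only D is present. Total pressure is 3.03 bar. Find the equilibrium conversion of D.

Take 1 mol D as basis and let X be its fractional conversion, so ξ = X.
Mole table: n_D = 1 − X; n_B = X; n_A = X.
Summing: n_T = 1 + X.
y_i = n_i/n_T, p_i = y_i·P. K = p_B p_A / (p_D).
This yields a degree-2 equation in X; solving on (0,1), X = 0.219.

X = 0.219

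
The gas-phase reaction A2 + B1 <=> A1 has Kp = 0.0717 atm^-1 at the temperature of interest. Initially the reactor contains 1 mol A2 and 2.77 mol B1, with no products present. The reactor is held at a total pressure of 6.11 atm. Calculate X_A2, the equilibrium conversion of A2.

X = 0.239

Take 1 mol A2 as basis and let X be its fractional conversion, so ξ = X.
Mole table: n_A2 = 1 − X; n_B1 = 2.77 − X; n_A1 = X.
Summing: n_T = 3.77 − X.
With p_i = (n_i/n_T)P, Kp = p_A1 / (p_A2 p_B1).
Setting this equal to 0.0717 atm^-1 and taking the physical root (0 < X < 1) gives X = 0.239.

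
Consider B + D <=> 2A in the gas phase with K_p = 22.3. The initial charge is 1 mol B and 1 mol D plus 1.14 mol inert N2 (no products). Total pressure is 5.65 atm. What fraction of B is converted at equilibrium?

X = 0.702

Basis: 1 mol B initially; let X = conversion of B. Extent ξ = X.
At extent ξ: n_B = 1 − X; n_D = 1 − X; n_A = 2X; n_I = 1.14 (inert).
n_T stays at 3.14 (no change in mole number).
y_i = n_i/n_T, p_i = y_i·P. K_p = p_A^2 / (p_B p_D).
Equating to 22.3 and solving on 0 < X < 1: X = 0.702.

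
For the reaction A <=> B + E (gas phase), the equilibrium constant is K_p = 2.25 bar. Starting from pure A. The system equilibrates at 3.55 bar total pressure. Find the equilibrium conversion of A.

X = 0.623

Take 1 mol A as basis and let X be its fractional conversion, so ξ = X.
Moles: n_A = 1 − X; n_B = X; n_E = X.
n_T = Σnᵢ = 1 + X.
With p_i = (n_i/n_T)P, K_p = p_B p_E / (p_A).
Substituting and setting equal to 2.25 bar gives a polynomial in X; the root in (0,1) is X = 0.623.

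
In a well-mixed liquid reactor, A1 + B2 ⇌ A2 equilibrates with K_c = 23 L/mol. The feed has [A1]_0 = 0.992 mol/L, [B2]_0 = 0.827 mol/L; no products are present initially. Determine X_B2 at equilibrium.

Let X = conversion of B2; extent ξ = 0.827·X mol/L.
Concentrations: [A1] = 0.992 − 0.827X; [B2] = 0.827 − 0.827X; [A2] = 0.827X.
K_c = [A2] / ([A1] [B2]).
This equals 23 at X = 0.864 (the root in 0 < X < 1).

X = 0.864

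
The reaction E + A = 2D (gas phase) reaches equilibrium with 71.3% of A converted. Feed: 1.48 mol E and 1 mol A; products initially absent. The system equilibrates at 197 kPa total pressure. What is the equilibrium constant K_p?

K_p = 9.24

Take 1 mol A as basis and let X be its fractional conversion, so ξ = X.
Mole table: n_E = 1.48 − X; n_A = 1 − X; n_D = 2X.
Since Δν = 0, n_T = 2.48 throughout.
At X = 0.713: n_E = 0.767, n_A = 0.287, n_D = 1.43, n_T = 2.48.
p_i = (n_i/n_T)·P. K_p = p_D^2 / (p_E p_A) = 9.24.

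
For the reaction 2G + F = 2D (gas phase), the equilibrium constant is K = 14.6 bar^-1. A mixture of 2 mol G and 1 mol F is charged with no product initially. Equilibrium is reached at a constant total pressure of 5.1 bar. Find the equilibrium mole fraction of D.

Take 2 mol G as basis and let X be its fractional conversion, so ξ = X.
At extent ξ: n_G = 2 − 2X; n_F = 1 − X; n_D = 2X.
n_T = Σnᵢ = 3 − X.
y_i = n_i/n_T, p_i = y_i·P. K = p_D^2 / (p_G^2 p_F).
Substituting and setting equal to 14.6 bar^-1 gives a polynomial in X; the root in (0,1) is X = 0.744.
Then n_D = 1.49, n_T = 2.26, so y_D = 0.660.

y_D = 0.660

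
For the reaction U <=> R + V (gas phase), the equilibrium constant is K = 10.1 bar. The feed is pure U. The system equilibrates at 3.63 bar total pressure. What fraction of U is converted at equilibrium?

X = 0.858

Let X = conversion of U (basis 1 mol U); extent of reaction ξ = X.
Moles: n_U = 1 − X; n_R = X; n_V = X.
Total moles n_T = 1 + X.
Mole fractions y_i = n_i/n_T; K = p_R p_V / (p_U) with p_i = y_i·P.
Equating to 10.1 bar and solving on 0 < X < 1: X = 0.858.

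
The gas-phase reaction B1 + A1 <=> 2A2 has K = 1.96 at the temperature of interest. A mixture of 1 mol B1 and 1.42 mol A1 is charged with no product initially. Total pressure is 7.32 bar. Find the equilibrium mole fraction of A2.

y_A2 = 0.401

Take 1 mol B1 as basis and let X be its fractional conversion, so ξ = X.
At extent ξ: n_B1 = 1 − X; n_A1 = 1.42 − X; n_A2 = 2X.
Since Δν = 0, n_T = 2.42 throughout.
With p_i = (n_i/n_T)P, K = p_A2^2 / (p_B1 p_A1).
Equating to 1.96 and solving on 0 < X < 1: X = 0.485.
Then n_A2 = 0.971, n_T = 2.42, so y_A2 = 0.401.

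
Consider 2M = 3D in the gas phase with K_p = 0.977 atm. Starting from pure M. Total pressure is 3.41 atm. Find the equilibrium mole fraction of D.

Basis: 1 mol M initially; let X = conversion of M. Extent ξ = 0.5X.
Mole table: n_M = 1 − X; n_D = 1.5X.
Total moles n_T = 1 + 0.5X.
Mole fractions y_i = n_i/n_T; K_p = p_D^3 / (p_M^2) with p_i = y_i·P.
Setting this equal to 0.977 atm and taking the physical root (0 < X < 1) gives X = 0.348.
Then n_D = 0.523, n_T = 1.17, so y_D = 0.445.

y_D = 0.445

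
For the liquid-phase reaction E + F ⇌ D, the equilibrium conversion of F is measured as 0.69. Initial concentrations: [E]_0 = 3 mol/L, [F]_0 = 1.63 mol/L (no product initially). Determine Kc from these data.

Let X = conversion of F.
Concentrations: [E] = 3 − 1.63X; [F] = 1.63 − 1.63X; [D] = 1.63X.
At X = 0.69: [E] = 1.88, [F] = 0.505, [D] = 1.12.
Kc = [D] / ([E] [F]) = 1.19 L/mol.

Kc = 1.19 L/mol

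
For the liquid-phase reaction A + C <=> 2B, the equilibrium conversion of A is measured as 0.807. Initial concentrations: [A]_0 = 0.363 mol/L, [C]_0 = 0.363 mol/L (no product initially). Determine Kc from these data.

Let X = conversion of A.
Concentrations: [A] = 0.363 − 0.363X; [C] = 0.363 − 0.363X; [B] = 0.726X.
At X = 0.807: [A] = 0.0701, [C] = 0.0701, [B] = 0.586.
Kc = [B]^2 / ([A] [C]) = 69.9.

Kc = 69.9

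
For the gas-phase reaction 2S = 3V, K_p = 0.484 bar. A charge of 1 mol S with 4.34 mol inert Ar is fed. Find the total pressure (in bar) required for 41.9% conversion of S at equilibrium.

P = 3.65 bar

Let X = conversion of S (basis 1 mol S); extent of reaction ξ = 0.5X.
At extent ξ: n_S = 1 − X; n_V = 1.5X; n_I = 4.34 (inert).
Summing: n_T = 5.34 + 0.5X.
K_p = p_V^3 / (p_S^2) with p_i = (n_i/n_T)·P.
At X = 0.419: the mole-fraction product g(X) = Π y_i^ν_i = 0.1325. Since K_p = g(X)·P^{1}, P = (K_p/g)^(1/1) = (0.484/0.1325)^(1/1) = 3.65 bar.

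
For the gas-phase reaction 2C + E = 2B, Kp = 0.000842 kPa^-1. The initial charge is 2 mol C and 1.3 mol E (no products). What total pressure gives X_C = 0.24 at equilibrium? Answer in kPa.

Basis: 2 mol C initially; let X = conversion of C. Extent ξ = X.
At extent ξ: n_C = 2 − 2X; n_E = 1.3 − X; n_B = 2X.
n_T = Σnᵢ = 3.3 − X.
Kp = p_B^2 / (p_C^2 p_E) with p_i = (n_i/n_T)·P.
At X = 0.24: the mole-fraction product g(X) = Π y_i^ν_i = 0.2879. Since Kp = g(X)·P^{-1}, P = (g/Kp)^(1/1) = (0.2879/0.000842)^(1/1) = 342 kPa.

P = 342 kPa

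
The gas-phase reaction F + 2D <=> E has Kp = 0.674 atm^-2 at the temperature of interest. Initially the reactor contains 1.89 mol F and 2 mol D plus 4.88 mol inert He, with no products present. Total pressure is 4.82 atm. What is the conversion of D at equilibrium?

X = 0.446

Let X = conversion of D (basis 2 mol D); extent of reaction ξ = X.
Moles: n_F = 1.89 − X; n_D = 2 − 2X; n_E = X; n_I = 4.88 (inert).
n_T = Σnᵢ = 8.77 − 2X.
y_i = n_i/n_T, p_i = y_i·P. Kp = p_E / (p_F p_D^2).
This yields a degree-3 equation in X; solving on (0,1), X = 0.446.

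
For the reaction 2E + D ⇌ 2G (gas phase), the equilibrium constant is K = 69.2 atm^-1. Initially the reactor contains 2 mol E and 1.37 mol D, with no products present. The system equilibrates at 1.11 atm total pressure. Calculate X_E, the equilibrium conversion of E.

X = 0.804

Take 2 mol E as basis and let X be its fractional conversion, so ξ = X.
Moles: n_E = 2 − 2X; n_D = 1.37 − X; n_G = 2X.
Summing: n_T = 3.37 − X.
Mole fractions y_i = n_i/n_T; K = p_G^2 / (p_E^2 p_D) with p_i = y_i·P.
Substituting and setting equal to 69.2 atm^-1 gives a polynomial in X; the root in (0,1) is X = 0.804.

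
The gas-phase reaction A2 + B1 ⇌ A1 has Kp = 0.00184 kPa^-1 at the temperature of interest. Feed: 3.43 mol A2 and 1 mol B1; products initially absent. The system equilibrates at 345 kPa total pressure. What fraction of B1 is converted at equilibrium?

X = 0.324

Basis: 1 mol B1 initially; let X = conversion of B1. Extent ξ = X.
Mole table: n_A2 = 3.43 − X; n_B1 = 1 − X; n_A1 = X.
Summing: n_T = 4.43 − X.
y_i = n_i/n_T, p_i = y_i·P. Kp = p_A1 / (p_A2 p_B1).
Equating to 0.00184 kPa^-1 and solving on 0 < X < 1: X = 0.324.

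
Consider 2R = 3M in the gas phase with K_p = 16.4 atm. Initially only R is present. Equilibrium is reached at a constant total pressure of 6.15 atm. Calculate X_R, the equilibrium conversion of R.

X = 0.571

Basis: 1 mol R initially; let X = conversion of R. Extent ξ = 0.5X.
Moles: n_R = 1 − X; n_M = 1.5X.
Summing: n_T = 1 + 0.5X.
y_i = n_i/n_T, p_i = y_i·P. K_p = p_M^3 / (p_R^2).
Substituting and setting equal to 16.4 atm gives a polynomial in X; the root in (0,1) is X = 0.571.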